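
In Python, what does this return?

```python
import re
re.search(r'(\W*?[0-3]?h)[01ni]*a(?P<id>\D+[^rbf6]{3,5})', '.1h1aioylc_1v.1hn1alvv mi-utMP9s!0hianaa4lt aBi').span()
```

(0, 16)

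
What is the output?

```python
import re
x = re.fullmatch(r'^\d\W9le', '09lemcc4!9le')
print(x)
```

This matches anchored at the start of the string; then a digit; then a non-word character, then the literal '9le'.
For `fullmatch`, every character of the input must be accounted for by the pattern.
Here there's no way to consume every character, so the call returns None.

None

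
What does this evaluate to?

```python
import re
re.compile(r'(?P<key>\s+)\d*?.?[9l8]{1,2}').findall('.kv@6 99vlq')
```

This matches one or more of whitespace (captured as 'key'); then zero or more of a digit (lazy); then optionally any character, then 1 to 2 of one of [9l8].
Walking the string: at [5:8] match ' 99', group 1 = ' '.
Because there's exactly one group, `findall` drops the full match and keeps group 1 from the one hit.

[' ']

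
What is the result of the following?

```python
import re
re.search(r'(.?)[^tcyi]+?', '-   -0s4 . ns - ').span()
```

The match spans [0:2] → '- '.

(0, 2)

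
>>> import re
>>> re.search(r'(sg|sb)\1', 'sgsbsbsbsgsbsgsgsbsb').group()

A backreference is literal: `\1` must see the identical characters the first group matched.
The match spans [2:6] → 'sbsb'.

'sbsb'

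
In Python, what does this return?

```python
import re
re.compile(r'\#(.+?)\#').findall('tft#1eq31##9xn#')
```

`findall` collects group 1 from each match (2 total).

['1eq31', '9xn']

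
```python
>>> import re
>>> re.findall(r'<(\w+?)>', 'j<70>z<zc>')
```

['70', 'zc']

One capturing group, so `findall` returns just the captured substring from each match — 2 in all.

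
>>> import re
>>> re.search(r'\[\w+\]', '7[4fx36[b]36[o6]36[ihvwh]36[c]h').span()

(7, 10)

`re.search` tries every starting position until one works.
The match spans [7:10] → '[b]'.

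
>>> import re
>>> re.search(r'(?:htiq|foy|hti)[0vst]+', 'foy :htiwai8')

None

Here nothing in the string fits, so the call returns None.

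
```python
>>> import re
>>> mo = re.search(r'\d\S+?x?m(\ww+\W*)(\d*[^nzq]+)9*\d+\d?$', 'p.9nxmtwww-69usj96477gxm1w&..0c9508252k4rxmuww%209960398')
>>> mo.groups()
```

('twww-', '69usj96477gxm1w&..0c9508252k4rxmuww%20996039')

Pattern: a digit, then one or more of a non-whitespace character (lazy); then optionally a literal 'x', then a literal 'm'; then a word character, then one or more of the literal 'w', then zero or more of a non-word character (captured); then zero or more of a digit, then one or more of any character except [nzq] (captured); then zero or more of the literal '9', then one or more of a digit, then optionally a digit; then anchored at the end.
Lazy quantifiers expand one character at a time until the remainder of the pattern can match.
Unlike `match`, `search` isn't anchored — it looks for the pattern anywhere in the string.
The match spans [2:56] → '9nxmtwww-69usj96477gxm1w&..0c9508252k4rxmuww%209960398'.
Captured: group 1 = 'twww-', group 2 = '69usj96477gxm1w&..0c9508252k4rxmuww%20996039'.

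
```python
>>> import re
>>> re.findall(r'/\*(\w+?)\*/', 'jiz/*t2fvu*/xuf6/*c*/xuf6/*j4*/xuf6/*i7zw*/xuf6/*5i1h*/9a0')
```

['t2fvu', 'c', 'j4', 'i7zw', '5i1h']

Walking the string: at [3:12] match '/*t2fvu*/', group 1 = 't2fvu'; at [16:21] match '/*c*/', group 1 = 'c'; at [25:31] match '/*j4*/', group 1 = 'j4'; at [35:43] match '/*i7zw*/', group 1 = 'i7zw'; at [47:55] match '/*5i1h*/', group 1 = '5i1h'.
Because there's exactly one group, `findall` drops the full match and keeps group 1 from each hit.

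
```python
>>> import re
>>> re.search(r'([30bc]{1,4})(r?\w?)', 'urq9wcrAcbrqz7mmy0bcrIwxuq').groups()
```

The match spans [5:8] → 'crA'.
Captured: group 1 = 'c', group 2 = 'rA'.

('c', 'rA')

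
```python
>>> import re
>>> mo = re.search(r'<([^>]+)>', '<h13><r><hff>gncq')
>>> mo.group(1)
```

`re.search` scans for the first position where the pattern succeeds.
The match spans [0:5] → '<h13>'.
Captured: group 1 = 'h13'.

'h13'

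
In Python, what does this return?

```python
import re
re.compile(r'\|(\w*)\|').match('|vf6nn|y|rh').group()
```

'|vf6nn|'

With `match`, the pattern is implicitly anchored at the beginning.
The match spans [0:7] → '|vf6nn|'.
Captured: group 1 = 'vf6nn'.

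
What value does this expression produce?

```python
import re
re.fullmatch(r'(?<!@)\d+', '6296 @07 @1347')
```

None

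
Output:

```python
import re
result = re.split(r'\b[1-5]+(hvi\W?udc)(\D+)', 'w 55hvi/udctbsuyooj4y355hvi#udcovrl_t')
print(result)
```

The group in the pattern means `split` returns the separators' captures alongside the pieces.

['w ', 'hvi/udc', 'tbsuyooj', '4y355hvi#udcovrl_t']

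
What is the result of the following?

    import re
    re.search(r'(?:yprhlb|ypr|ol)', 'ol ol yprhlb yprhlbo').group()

The match spans [0:2] → 'ol'.

'ol'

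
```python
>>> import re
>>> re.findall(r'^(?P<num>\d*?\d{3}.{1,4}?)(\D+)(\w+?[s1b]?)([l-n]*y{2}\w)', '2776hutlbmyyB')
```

[('2776', 'hutlb', 'm', 'yyB')]

This matches anchored at the start of the string; then zero or more of a digit (lazy), then exactly 3 of a digit, then 1 to 4 of any character (lazy) (captured as 'num'); then one or more of a non-digit (captured); then one or more of a word character (lazy), then optionally one of [s1b] (captured); then zero or more of a character in [l-n], then exactly 2 of a literal 'y', then a word character (captured).
Because the quantifier is non-greedy, it stops expanding at the earliest point where the rest of the pattern can succeed.
Scanning left to right: at [0:13] match '2776hutlbmyyB', groups = ('2776', 'hutlb', 'm', 'yyB').
Multiple groups make `findall` return tuples — one 4-tuple for the one match.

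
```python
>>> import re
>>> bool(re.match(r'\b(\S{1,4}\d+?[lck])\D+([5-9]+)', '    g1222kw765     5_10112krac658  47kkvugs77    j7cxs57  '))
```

False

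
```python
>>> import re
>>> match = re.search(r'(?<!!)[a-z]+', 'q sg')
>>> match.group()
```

`(?!…)`/`(?<!…)` only lets a position through if the neighbouring text does NOT match; no characters are consumed.
The match spans [0:1] → 'q'.

'q'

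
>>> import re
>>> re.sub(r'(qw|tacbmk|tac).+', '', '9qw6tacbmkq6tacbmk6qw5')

'9'

`sub` substitutes '' at each match site.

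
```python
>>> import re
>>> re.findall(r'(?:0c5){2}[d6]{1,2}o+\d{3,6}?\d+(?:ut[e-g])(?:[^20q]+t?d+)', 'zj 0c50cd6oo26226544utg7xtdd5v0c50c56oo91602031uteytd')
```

Pattern: the literal '0c5' repeated 2 times, then 1 to 2 of one of [d6], then one or more of the literal 'o'; then 3 to 6 of a digit (lazy), then one or more of a digit; then the literal 'ut', then a character in [e-g] (non-capturing group); then one or more of any character except [20q], then optionally a literal 't', then one or more of a literal 'd' (non-capturing group).
`findall` yields the raw match text (1 of them) because the pattern has no groups.

['0c50c56oo91602031uteytd']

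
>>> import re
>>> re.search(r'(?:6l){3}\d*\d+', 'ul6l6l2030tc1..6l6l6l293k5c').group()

'6l6l6l293'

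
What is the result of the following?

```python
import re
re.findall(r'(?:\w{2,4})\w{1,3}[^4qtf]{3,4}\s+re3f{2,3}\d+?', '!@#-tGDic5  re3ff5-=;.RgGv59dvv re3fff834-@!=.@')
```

Pattern: 2 to 4 of a word character (non-capturing group); then 1 to 3 of a word character, then 3 to 4 of any character except [4qtf], then one or more of whitespace; then the literal 're3', then 2 to 3 of a literal 'f'; then one or more of a digit (lazy).
Lazy quantifiers expand one character at a time until the remainder of the pattern can match.
Scanning left to right: at [4:18] → 'tGDic5  re3ff5'; at [22:39] → 'RgGv59dvv re3fff8'.
With no groups in the pattern, `findall` gives back each whole match — 2 here.

['tGDic5  re3ff5', 'RgGv59dvv re3fff8']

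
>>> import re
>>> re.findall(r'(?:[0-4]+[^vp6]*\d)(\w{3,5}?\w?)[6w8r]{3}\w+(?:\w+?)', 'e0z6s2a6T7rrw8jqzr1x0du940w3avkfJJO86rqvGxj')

['s2a6T7']

The pattern matches one or more of a character in [0-4], then zero or more of any character except [vp6], then a digit (non-capturing group); then 3 to 5 of a word character (lazy), then optionally a word character (captured); then exactly 3 of one of [6w8r], then one or more of a word character; then one or more of a word character (lazy) (non-capturing group).
One capturing group, so `findall` returns just the captured substring from the one match — 1 in all.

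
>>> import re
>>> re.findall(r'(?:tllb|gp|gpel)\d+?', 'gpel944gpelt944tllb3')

Matches: at [0:5] → 'gpel9'; at [15:20] → 'tllb3'.
No capturing groups, so `findall` returns the 2 full match strings.

['gpel9', 'tllb3']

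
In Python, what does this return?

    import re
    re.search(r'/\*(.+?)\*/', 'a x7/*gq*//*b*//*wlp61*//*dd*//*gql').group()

'/*gq*/'

Because the quantifier is non-greedy, it stops expanding at the earliest point where the rest of the pattern can succeed.
The match spans [4:10] → '/*gq*/'.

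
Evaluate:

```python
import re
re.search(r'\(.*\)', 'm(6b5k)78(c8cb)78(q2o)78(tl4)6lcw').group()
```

'(6b5k)78(c8cb)78(q2o)78(tl4)'

Unlike `match`, `search` isn't anchored — it looks for the pattern anywhere in the string.
The match spans [1:29] → '(6b5k)78(c8cb)78(q2o)78(tl4)'.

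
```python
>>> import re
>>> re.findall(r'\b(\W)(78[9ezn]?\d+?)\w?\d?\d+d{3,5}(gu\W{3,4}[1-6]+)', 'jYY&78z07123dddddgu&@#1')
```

[('&', '78z0', 'gu&@#1')]

The `?` after the quantifier makes it lazy — it takes as little as possible before letting the rest of the pattern try.
3 groups means the one result is a tuple of 3 captured strings — 1 here.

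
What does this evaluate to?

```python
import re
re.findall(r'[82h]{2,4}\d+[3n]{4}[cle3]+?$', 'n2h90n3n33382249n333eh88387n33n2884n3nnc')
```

['2884n3nnc']

The pattern matches 2 to 4 of one of [82h], then one or more of a digit, then exactly 4 of one of [3n]; then one or more of one of [cle3] (lazy); then anchored at the end.
Walking the string: at [31:40] → '2884n3nnc'.
No capturing groups, so `findall` returns the 1 full match string.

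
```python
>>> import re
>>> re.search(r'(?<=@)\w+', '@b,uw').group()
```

'b'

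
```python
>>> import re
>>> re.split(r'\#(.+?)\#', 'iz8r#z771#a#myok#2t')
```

Matches to split on: at [4:10] → '#z771#'; at [11:17] → '#myok#'.
With a capturing group present, the delimiter's captured portion is kept in the result list.

['iz8r', 'z771', 'a', 'myok', '2t']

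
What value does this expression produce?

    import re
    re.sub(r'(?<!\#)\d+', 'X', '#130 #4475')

'#1X #4X'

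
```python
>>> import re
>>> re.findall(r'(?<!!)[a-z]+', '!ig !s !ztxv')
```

The negative lookaround is zero-width — it rules out positions where the adjacent text would match, without consuming anything.
Matches: at [2:3] → 'g'; at [9:12] → 'txv'.
`findall` yields the raw match text (2 of them) because the pattern has no groups.

['g', 'txv']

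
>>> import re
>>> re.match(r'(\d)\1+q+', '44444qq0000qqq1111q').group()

'44444qq'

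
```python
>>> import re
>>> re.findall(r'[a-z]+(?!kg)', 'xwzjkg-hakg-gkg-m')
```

A negative assertion filters positions out without eating any characters.
With no groups in the pattern, `findall` gives back each whole match — 4 here.

['xwzjkg', 'hakg', 'gkg', 'm']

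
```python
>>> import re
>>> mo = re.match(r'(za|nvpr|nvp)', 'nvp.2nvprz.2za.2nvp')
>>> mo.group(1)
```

The match spans [0:3] → 'nvp'.
Captured: group 1 = 'nvp'.

'nvp'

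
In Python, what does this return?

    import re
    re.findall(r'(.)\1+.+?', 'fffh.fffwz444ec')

['f', 'f', '4']

A backreference is literal: `\1` must see the identical characters the first group matched.
Matches: at [0:4] match 'fffh', group 1 = 'f'; at [5:9] match 'fffw', group 1 = 'f'; at [10:14] match '444e', group 1 = '4'.
`findall` collects group 1 from each match (3 total).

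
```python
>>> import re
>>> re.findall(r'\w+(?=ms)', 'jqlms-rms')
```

['jql', 'r']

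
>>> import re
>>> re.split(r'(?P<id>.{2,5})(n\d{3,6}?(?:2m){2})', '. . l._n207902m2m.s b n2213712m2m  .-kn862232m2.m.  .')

The pattern matches 2 to 5 of any character (captured as 'id'); then a literal 'n', then 3 to 6 of a digit (lazy), then the literal '2m' repeated 2 times (captured).
Matches to split on: at [2:17] → '. l._n207902m2m'; at [17:33] → '.s b n2213712m2m'.
With a capturing group present, the delimiter's captured portion is kept in the result list.

['. ', '. l._', 'n207902m2m', '', '.s b ', 'n2213712m2m', '  .-kn862232m2.m.  .']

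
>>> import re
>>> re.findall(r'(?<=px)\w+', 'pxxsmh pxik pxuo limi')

The lookaround is zero-width — it requires the adjacent text to match without consuming it, so the asserted text isn't part of the match.
Walking the string: at [2:6] → 'xsmh'; at [9:11] → 'ik'; at [14:16] → 'uo'.
No capturing groups, so `findall` returns the 3 full match strings.

['xsmh', 'ik', 'uo']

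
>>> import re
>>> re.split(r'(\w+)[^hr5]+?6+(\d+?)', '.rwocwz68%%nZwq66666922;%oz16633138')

['.', 'rwocwz68', '9', '', '22', '3', '3138']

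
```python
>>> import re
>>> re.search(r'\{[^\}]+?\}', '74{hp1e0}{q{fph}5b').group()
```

`re.search` tries every starting position until one works.
The match spans [2:9] → '{hp1e0}'.

'{hp1e0}'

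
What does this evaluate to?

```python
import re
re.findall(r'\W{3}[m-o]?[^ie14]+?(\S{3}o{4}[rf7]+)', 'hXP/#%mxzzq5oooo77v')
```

This matches exactly 3 of a non-word character, then optionally a character in [m-o], then one or more of any character except [ie14] (lazy); then exactly 3 of a non-whitespace character, then exactly 4 of the literal 'o', then one or more of one of [rf7] (captured).
Matches: at [3:18] match '/#%mxzzq5oooo77', group 1 = 'zq5oooo77'.
`findall` collects group 1 from the one match (1 total).

['zq5oooo77']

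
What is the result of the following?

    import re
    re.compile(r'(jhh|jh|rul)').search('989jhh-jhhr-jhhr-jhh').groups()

('jhh',)

Alternation tries branches left to right and keeps the first one that lets the overall match succeed at that position.
`re.search` tries every starting position until one works.
The match spans [3:6] → 'jhh'.
Captured: group 1 = 'jhh'.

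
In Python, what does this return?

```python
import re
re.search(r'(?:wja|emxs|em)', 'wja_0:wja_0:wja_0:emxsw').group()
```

'wja'

Unlike `match`, `search` isn't anchored — it looks for the pattern anywhere in the string.
The match spans [0:3] → 'wja'.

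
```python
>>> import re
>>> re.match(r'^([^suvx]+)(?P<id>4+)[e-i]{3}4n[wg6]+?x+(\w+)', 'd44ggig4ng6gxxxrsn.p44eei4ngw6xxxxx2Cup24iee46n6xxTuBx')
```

None

The pattern matches anchored at the start of the string; then one or more of any character except [suvx] (captured); then one or more of a literal '4' (captured as 'id'); then exactly 3 of a character in [e-i]; then the literal '4n', then one or more of one of [wg6] (lazy), then one or more of the literal 'x'; then one or more of a word character (captured).
With `match`, the pattern is implicitly anchored at the beginning.
Here the string doesn't start with a match, so the call returns None.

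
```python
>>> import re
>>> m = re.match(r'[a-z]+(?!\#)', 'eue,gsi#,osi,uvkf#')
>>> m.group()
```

'eue'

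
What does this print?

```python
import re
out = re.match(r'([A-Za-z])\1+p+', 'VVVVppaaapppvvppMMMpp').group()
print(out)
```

VVVVpp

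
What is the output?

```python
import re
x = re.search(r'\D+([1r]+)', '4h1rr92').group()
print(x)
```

h1rr

This matches one or more of a non-digit; then one or more of one of [1r] (captured).
`search` walks the string left to right and returns the first match it finds.
The match spans [1:5] → 'h1rr'.
Captured: group 1 = '1rr'.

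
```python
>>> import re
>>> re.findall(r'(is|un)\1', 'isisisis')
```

A backreference is literal: `\1` must see the identical characters the first group matched.
Matches: at [0:4] match 'isis', group 1 = 'is'; at [4:8] match 'isis', group 1 = 'is'.
`findall` collects group 1 from each match (2 total).

['is', 'is']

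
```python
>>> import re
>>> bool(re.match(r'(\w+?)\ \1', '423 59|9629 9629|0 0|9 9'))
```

False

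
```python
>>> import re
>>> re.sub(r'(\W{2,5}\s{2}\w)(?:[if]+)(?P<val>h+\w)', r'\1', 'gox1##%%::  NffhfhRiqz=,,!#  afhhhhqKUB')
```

Pattern: 2 to 5 of a non-word character, then exactly 2 of whitespace, then a word character (captured); then one or more of one of [if] (non-capturing group); then one or more of the literal 'h', then a word character (captured as 'val').
Matches: at [5:17] → '#%%::  Nffhf'; at [22:36] → '=,,!#  afhhhhq'.
`\1` in the replacement pulls in group 1's text for each match.

'gox1##%%::  NhRiqz=,,!#  aKUB'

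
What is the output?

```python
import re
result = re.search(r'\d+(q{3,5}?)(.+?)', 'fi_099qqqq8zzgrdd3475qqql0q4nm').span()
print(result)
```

(3, 10)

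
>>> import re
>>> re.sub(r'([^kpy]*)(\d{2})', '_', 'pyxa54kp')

'py_kp'

The pattern matches zero or more of any character except [kpy] (captured); then exactly 2 of a digit (captured).
Matches: at [2:6] → 'xa54'.
Each match is replaced by '_'.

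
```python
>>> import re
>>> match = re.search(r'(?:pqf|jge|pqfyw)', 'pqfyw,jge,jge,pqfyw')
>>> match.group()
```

Alternation tries branches left to right and keeps the first one that lets the overall match succeed at that position.
The match spans [0:3] → 'pqf'.

'pqf'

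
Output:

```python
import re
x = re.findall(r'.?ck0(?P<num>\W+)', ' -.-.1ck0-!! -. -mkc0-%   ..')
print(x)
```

['-!! -. -']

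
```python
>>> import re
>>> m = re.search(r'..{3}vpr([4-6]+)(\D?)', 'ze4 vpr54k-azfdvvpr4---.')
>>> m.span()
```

(0, 10)

The pattern matches any character, then exactly 3 of any character, then the literal 'vpr'; then one or more of a character in [4-6] (captured); then optionally a non-digit (captured).
Unlike `match`, `search` isn't anchored — it looks for the pattern anywhere in the string.
The match spans [0:10] → 'ze4 vpr54k'.
Captured: group 1 = '54', group 2 = 'k'.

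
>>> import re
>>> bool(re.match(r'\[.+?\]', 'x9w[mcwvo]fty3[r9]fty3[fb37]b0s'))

False

`re.match` won't scan ahead — the pattern has to work from the very first character.
Here position 0 doesn't satisfy it, so the call returns None, and `bool(None)` is False.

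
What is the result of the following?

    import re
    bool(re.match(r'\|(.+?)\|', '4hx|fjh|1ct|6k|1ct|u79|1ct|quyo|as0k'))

False

`re.match` won't scan ahead — the pattern has to work from the very first character.
Here the string doesn't start with a match, so the call returns None, and `bool(None)` is False.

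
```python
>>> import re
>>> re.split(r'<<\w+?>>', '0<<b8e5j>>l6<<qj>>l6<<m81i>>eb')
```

['0', 'l6', 'l6', 'eb']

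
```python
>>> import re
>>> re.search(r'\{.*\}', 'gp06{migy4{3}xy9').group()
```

'{migy4{3}'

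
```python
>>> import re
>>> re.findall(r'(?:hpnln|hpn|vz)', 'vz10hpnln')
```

['vz', 'hpnln']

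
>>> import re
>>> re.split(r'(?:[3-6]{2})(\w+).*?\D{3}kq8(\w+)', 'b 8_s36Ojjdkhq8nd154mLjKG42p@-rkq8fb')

['b 8_s', 'Ojjdkhq8nd154mLjKG42p', 'fb', '']

Pattern: exactly 2 of a character in [3-6] (non-capturing group); then one or more of a word character (captured); then zero or more of any character (lazy), then exactly 3 of a non-digit, then the literal 'kq8'; then one or more of a word character (captured).
Matches to split on: at [5:36] → '36Ojjdkhq8nd154mLjKG42p@-rkq8fb'.
Because the pattern has a capturing group, `split` also inserts each captured text between the pieces.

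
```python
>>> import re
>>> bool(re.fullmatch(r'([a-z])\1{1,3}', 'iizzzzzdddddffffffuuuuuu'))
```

False

For `fullmatch`, every character of the input must be accounted for by the pattern.
Here there's no way to consume every character, so the call returns None, and `bool(None)` is False.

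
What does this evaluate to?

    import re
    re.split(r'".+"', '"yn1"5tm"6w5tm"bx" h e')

Each match becomes a cut point; 2 segments remain.

['', ' h e']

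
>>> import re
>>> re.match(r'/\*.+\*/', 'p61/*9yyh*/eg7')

`re.match` only tries the pattern at the start of the string.
Here position 0 doesn't satisfy it, so the call returns None.

None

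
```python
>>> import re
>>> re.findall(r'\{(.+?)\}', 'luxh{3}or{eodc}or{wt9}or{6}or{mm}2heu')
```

Matches: at [4:7] match '{3}', group 1 = '3'; at [9:15] match '{eodc}', group 1 = 'eodc'; at [17:22] match '{wt9}', group 1 = 'wt9'; at [24:27] match '{6}', group 1 = '6'; at [29:33] match '{mm}', group 1 = 'mm'.
One capturing group, so `findall` returns just the captured substring from each match — 5 in all.

['3', 'eodc', 'wt9', '6', 'mm']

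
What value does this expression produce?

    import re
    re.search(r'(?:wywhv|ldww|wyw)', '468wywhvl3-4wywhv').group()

Alternation isn't longest-match — the leftmost alternative that fits at this position is chosen.
`re.search` scans for the first position where the pattern succeeds.
The match spans [3:8] → 'wywhv'.

'wywhv'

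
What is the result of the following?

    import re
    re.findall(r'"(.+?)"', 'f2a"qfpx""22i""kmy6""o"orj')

A non-greedy quantifier consumes as few characters as it can — just enough that the remainder of the pattern still matches from where it stops; whatever follows it matches normally.
With a single group, `findall` returns only what that group captured — 4 items.

['qfpx', '22i', 'kmy6', 'o']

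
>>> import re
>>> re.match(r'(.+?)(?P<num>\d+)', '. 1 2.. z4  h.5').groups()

('. ', '1')

The pattern matches one or more of any character (lazy) (captured); then one or more of a digit (captured as 'num').
The `?` after the quantifier makes it lazy — it takes as little as possible before letting the rest of the pattern try.
With `match`, the pattern is implicitly anchored at the beginning.
The match spans [0:3] → '. 1'.
Captured: group 1 = '. ', group 2 = '1'.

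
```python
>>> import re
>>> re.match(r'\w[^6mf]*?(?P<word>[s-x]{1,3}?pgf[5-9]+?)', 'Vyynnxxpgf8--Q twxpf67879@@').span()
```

(0, 11)

Pattern: a word character, then zero or more of any character except [6mf] (lazy); then 1 to 3 of a character in [s-x] (lazy), then the literal 'pgf', then one or more of a character in [5-9] (lazy) (captured as 'word').
`re.match` won't scan ahead — the pattern has to work from the very first character.
The match spans [0:11] → 'Vyynnxxpgf8'.
Captured: group 1 = 'xxpgf8'.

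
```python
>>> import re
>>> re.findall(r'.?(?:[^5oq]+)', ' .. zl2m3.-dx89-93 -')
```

[' .. zl2m3.-dx89-93 -']

No capturing groups, so `findall` returns the 1 full match string.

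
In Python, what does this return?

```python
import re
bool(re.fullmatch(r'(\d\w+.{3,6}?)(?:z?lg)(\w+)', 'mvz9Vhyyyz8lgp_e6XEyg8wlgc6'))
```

False

The pattern matches a digit, then one or more of a word character, then 3 to 6 of any character (lazy) (captured); then optionally a literal 'z', then the literal 'lg' (non-capturing group); then one or more of a word character (captured).
`re.fullmatch` is like wrapping the pattern in `^…$` (in single-line mode).
Here the string isn't matched end-to-end, so the call returns None, and `bool(None)` is False.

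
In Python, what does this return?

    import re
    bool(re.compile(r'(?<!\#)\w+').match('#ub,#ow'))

False

`(?!…)`/`(?<!…)` only lets a position through if the neighbouring text does NOT match; no characters are consumed.
`re.match` only tries the pattern at the start of the string.
Here the string doesn't start with a match, so the call returns None, and `bool(None)` is False.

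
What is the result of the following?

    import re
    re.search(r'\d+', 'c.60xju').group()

Pattern: one or more of a digit.
The match spans [2:4] → '60'.

'60'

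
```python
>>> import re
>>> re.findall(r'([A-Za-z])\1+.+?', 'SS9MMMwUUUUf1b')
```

A backreference is literal: `\1` must see the identical characters the first group matched.
Scanning left to right: at [0:3] match 'SS9', group 1 = 'S'; at [3:7] match 'MMMw', group 1 = 'M'; at [7:12] match 'UUUUf', group 1 = 'U'.
Because there's exactly one group, `findall` drops the full match and keeps group 1 from each hit.

['S', 'M', 'U']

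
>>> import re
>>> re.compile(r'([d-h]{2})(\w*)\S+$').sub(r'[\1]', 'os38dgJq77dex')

'os38[dg]'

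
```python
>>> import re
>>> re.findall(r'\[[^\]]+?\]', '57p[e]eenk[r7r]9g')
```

['[e]', '[r7r]']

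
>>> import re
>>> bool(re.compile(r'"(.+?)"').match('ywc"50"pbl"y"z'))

False

`re.match` only tries the pattern at the start of the string.
Here the pattern fails at index 0, so the call returns None, and `bool(None)` is False.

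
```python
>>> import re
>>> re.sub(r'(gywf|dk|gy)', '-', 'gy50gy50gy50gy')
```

Every occurrence is swapped for '-'.

'-50-50-50-'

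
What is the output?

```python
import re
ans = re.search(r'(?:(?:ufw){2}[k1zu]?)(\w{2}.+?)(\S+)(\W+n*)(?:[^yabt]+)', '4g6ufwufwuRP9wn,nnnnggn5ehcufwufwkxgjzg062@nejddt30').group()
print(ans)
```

ufwufwuRP9wn,nnnnggn5ehcufwufwkxgjzg062@nejdd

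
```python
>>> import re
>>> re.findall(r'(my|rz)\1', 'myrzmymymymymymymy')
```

`\1` is not a pattern — it's the concrete string captured by group 1, re-applied verbatim.
Scanning left to right: at [4:8] match 'mymy', group 1 = 'my'; at [8:12] match 'mymy', group 1 = 'my'; at [12:16] match 'mymy', group 1 = 'my'.
Because there's exactly one group, `findall` drops the full match and keeps group 1 from each hit.

['my', 'my', 'my']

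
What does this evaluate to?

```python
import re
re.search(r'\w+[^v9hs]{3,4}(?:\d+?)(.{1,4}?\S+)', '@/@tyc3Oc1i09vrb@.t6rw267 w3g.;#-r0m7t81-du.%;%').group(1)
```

'rw267'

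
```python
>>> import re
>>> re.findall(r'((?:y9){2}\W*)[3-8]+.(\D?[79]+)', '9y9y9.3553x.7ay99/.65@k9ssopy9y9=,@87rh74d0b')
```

[('y9y9.', '.7'), ('y9y9=,@', 'h7')]

Multiple groups make `findall` return tuples — one 2-tuple for each match.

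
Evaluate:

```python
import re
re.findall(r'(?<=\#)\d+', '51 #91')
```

['91']

Because the assertion is zero-width, the text it checks is not consumed and won't appear in the result.
Scanning left to right: at [4:6] → '91'.
With no groups in the pattern, `findall` gives back each whole match — 1 here.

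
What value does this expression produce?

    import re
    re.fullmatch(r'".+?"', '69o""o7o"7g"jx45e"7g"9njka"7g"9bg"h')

None

`re.fullmatch` is like wrapping the pattern in `^…$` (in single-line mode).
Here the pattern can't cover the whole string, so the call returns None.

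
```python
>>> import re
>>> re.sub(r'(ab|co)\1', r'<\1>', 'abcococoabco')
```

'ab<co>coabco'

`\1` is not a pattern — it's the concrete string captured by group 1, re-applied verbatim.
The replacement refers to a captured group, so each match is rewritten using its own captured text.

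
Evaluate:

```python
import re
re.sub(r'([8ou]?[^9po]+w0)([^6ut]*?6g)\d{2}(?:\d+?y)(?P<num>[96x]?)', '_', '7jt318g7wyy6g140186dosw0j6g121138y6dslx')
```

'7jt318g7wyy6g140186d_dslx'

The pattern matches optionally one of [8ou], then one or more of any character except [9po], then the literal 'w0' (captured); then zero or more of any character except [6ut] (lazy), then the literal '6g' (captured); then exactly 2 of a digit; then one or more of a digit (lazy), then the literal 'y' (non-capturing group); then optionally one of [96x] (captured as 'num').
Matches: at [20:35] → 'osw0j6g121138y6'.
Every occurrence is swapped for '_'.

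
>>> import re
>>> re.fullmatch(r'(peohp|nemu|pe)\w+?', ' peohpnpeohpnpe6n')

For `fullmatch`, every character of the input must be accounted for by the pattern.
Here the pattern can't cover the whole string, so the call returns None.

None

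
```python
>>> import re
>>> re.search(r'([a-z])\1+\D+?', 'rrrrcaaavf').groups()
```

`\1` is not a pattern — it's the concrete string captured by group 1, re-applied verbatim.
`re.search` tries every starting position until one works.
The match spans [0:5] → 'rrrrc'.
Captured: group 1 = 'r'.

('r',)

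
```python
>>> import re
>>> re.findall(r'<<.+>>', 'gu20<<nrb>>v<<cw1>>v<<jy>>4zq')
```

Scanning left to right: at [4:26] → '<<nrb>>v<<cw1>>v<<jy>>'.
Since nothing is captured, `findall` lists the 1 matched substring directly.

['<<nrb>>v<<cw1>>v<<jy>>']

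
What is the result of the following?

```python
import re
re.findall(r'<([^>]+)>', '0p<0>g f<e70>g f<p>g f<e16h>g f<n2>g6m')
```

Scanning left to right: at [2:5] match '<0>', group 1 = '0'; at [8:13] match '<e70>', group 1 = 'e70'; at [16:19] match '<p>', group 1 = 'p'; at [22:28] match '<e16h>', group 1 = 'e16h'; at [31:35] match '<n2>', group 1 = 'n2'.
With a single group, `findall` returns only what that group captured — 5 items.

['0', 'e70', 'p', 'e16h', 'n2']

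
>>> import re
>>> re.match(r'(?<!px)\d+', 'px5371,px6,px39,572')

`re.match` won't scan ahead — the pattern has to work from the very first character.
Here the pattern fails at index 0, so the call returns None.

None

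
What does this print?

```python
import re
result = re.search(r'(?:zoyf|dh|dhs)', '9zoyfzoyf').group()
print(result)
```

`re.search` scans for the first position where the pattern succeeds.
The match spans [1:5] → 'zoyf'.

zoyf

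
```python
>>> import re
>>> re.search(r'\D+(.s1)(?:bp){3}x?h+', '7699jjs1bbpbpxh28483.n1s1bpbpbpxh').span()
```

The match spans [20:33] → '.n1s1bpbpbpxh'.

(20, 33)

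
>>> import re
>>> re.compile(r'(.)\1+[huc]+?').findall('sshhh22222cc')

['s', '2']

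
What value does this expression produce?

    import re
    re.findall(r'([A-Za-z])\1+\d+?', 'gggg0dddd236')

`\1` has to match the exact text group 1 already captured.
Walking the string: at [0:5] match 'gggg0', group 1 = 'g'; at [5:10] match 'dddd2', group 1 = 'd'.
Because there's exactly one group, `findall` drops the full match and keeps group 1 from each hit.

['g', 'd']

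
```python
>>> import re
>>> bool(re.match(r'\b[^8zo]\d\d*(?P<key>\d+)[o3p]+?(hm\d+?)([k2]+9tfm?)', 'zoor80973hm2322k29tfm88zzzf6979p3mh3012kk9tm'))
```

This matches a word boundary (`\b`, zero-width); then any character except [8zo], then a digit, then zero or more of a digit; then one or more of a digit (captured as 'key'); then one or more of one of [o3p] (lazy); then the literal 'hm', then one or more of a digit (lazy) (captured); then one or more of one of [k2], then the literal '9tf', then optionally a literal 'm' (captured).
With `match`, the pattern is implicitly anchored at the beginning.
Here the string doesn't start with a match, so the call returns None, and `bool(None)` is False.

False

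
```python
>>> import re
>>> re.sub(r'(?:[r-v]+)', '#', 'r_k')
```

Pattern: one or more of a character in [r-v] (non-capturing group).
Matches: at [0:1] → 'r'.
`sub` substitutes '#' at each match site.

'#_k'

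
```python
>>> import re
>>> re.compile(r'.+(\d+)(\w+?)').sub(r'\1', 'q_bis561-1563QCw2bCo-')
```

'2Co-'

Pattern: one or more of any character; then one or more of a digit (captured); then one or more of a word character (lazy) (captured).
Matches: at [0:18] → 'q_bis561-1563QCw2b'.
`\1` in the replacement pulls in group 1's text for each match.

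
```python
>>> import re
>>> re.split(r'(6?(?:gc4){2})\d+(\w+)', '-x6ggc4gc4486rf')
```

Pattern: optionally a literal '6', then the literal 'gc4' repeated 2 times (captured); then one or more of a digit; then one or more of a word character (captured).
Matches to split on: at [4:15] → 'gc4gc4486rf'.
With a capturing group present, the delimiter's captured portion is kept in the result list.

['-x6g', 'gc4gc4', 'rf', '']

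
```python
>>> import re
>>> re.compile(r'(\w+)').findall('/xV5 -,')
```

Pattern: one or more of a word character (captured).
Walking the string: at [1:4] match 'xV5', group 1 = 'xV5'.
`findall` collects group 1 from the one match (1 total).

['xV5']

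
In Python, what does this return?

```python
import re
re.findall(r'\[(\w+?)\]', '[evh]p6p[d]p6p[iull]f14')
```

With a single group, `findall` returns only what that group captured — 3 items.

['evh', 'd', 'iull']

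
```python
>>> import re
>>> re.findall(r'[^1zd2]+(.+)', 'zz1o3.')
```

['.']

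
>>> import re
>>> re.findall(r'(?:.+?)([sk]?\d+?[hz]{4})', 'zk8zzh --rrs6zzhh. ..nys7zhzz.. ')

['s6zzhh', 's7zhzz']

The `?` after the quantifier makes it lazy — it takes as little as possible before letting the rest of the pattern try.
With a single group, `findall` returns only what that group captured — 2 items.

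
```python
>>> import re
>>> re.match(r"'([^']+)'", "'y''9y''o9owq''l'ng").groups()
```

('y',)

The match spans [0:3] → "'y'".
Captured: group 1 = 'y'.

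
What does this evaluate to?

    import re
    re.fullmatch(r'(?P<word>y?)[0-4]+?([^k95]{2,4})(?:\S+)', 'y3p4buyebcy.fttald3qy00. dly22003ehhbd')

None

This matches optionally a literal 'y' (captured as 'word'); then one or more of a character in [0-4] (lazy); then 2 to 4 of any character except [k95] (captured); then one or more of a non-whitespace character (non-capturing group).
`re.fullmatch` is like wrapping the pattern in `^…$` (in single-line mode).
Here the string isn't matched end-to-end, so the call returns None.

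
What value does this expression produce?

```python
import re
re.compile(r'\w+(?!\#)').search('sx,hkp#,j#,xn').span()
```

The negative lookaround is zero-width — it rules out positions where the adjacent text would match, without consuming anything.
`re.search` scans for the first position where the pattern succeeds.
The match spans [0:2] → 'sx'.

(0, 2)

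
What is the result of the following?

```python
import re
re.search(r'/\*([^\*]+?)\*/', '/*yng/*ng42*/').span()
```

(5, 13)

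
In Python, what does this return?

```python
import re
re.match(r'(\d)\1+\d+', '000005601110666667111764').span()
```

(0, 24)

`\1` has to match the exact text group 1 already captured.
`re.match` only tries the pattern at the start of the string.
The match spans [0:24] → '000005601110666667111764'.
Captured: group 1 = '0'.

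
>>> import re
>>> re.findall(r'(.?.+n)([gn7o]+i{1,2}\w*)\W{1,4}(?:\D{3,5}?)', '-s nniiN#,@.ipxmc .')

[('-s n', 'niiN')]

This matches optionally any character, then one or more of any character, then the literal 'n' (captured); then one or more of one of [gn7o], then 1 to 2 of a literal 'i', then zero or more of a word character (captured); then 1 to 4 of a non-word character; then 3 to 5 of a non-digit (lazy) (non-capturing group).
Scanning left to right: at [0:15] match '-s nniiN#,@.ipx', groups = ('-s n', 'niiN').
With 2 capturing groups, `findall` returns a 2-tuple per match.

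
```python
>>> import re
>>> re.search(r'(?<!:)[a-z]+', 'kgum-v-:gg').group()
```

'kgum'

`(?!…)`/`(?<!…)` only lets a position through if the neighbouring text does NOT match; no characters are consumed.
Unlike `match`, `search` isn't anchored — it looks for the pattern anywhere in the string.
The match spans [0:4] → 'kgum'.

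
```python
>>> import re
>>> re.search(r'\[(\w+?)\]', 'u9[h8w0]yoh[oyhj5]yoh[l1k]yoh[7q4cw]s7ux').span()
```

(2, 8)

`re.search` scans for the first position where the pattern succeeds.
The match spans [2:8] → '[h8w0]'.
Captured: group 1 = 'h8w0'.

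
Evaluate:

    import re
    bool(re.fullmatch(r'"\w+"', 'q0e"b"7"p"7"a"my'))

`fullmatch` succeeds only if the pattern covers the string from start to end.
Here the pattern can't cover the whole string, so the call returns None, and `bool(None)` is False.

False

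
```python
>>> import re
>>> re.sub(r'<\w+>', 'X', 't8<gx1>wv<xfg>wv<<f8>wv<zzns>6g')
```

't8XwvXwv<XwvX6g'

Each match is replaced by 'X'.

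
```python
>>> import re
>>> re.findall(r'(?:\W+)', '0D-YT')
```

Pattern: one or more of a non-word character (non-capturing group).
Scanning left to right: at [2:3] → '-'.
Since nothing is captured, `findall` lists the 1 matched substring directly.

['-']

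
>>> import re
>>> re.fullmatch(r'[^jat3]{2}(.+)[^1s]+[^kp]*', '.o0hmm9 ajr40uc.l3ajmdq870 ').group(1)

'0hmm9 ajr40uc.l3ajmdq870'

The match spans [0:27] → '.o0hmm9 ajr40uc.l3ajmdq870 '.
Captured: group 1 = '0hmm9 ajr40uc.l3ajmdq870'.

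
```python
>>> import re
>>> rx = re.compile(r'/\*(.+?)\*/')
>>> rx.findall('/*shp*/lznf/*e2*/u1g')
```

With the lazy modifier that quantifier settles for the fewest repetitions that let the rest of the pattern succeed (the atoms after it are unaffected and can still be greedy).
Walking the string: at [0:7] match '/*shp*/', group 1 = 'shp'; at [11:17] match '/*e2*/', group 1 = 'e2'.
Because there's exactly one group, `findall` drops the full match and keeps group 1 from each hit.

['shp', 'e2']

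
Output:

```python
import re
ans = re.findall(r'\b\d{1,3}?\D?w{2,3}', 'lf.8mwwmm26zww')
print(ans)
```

Pattern: a word boundary (`\b`, zero-width); then 1 to 3 of a digit (lazy); then optionally a non-digit, then 2 to 3 of the literal 'w'.
Matches: at [3:7] → '8mww'.
Since nothing is captured, `findall` lists the 1 matched substring directly.

['8mww']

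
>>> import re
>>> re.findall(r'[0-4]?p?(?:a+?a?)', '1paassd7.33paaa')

Pattern: optionally a character in [0-4], then optionally a literal 'p'; then one or more of a literal 'a' (lazy), then optionally the literal 'a' (non-capturing group).
A non-greedy quantifier consumes as few characters as it can — just enough that the remainder of the pattern still matches from where it stops; whatever follows it matches normally.
Matches: at [0:4] → '1paa'; at [10:14] → '3paa'; at [14:15] → 'a'.
No capturing groups, so `findall` returns the 3 full match strings.

['1paa', '3paa', 'a']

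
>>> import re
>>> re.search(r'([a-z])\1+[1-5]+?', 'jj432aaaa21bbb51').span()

(0, 3)

`\1` is not a pattern — it's the concrete string captured by group 1, re-applied verbatim.
The match spans [0:3] → 'jj4'.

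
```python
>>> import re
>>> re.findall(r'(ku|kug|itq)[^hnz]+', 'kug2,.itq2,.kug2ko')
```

['ku']

Branches in `(...|...)` are attempted left-to-right; the first branch that allows the whole pattern to succeed is taken.
With a single group, `findall` returns only what that group captured — 1 item.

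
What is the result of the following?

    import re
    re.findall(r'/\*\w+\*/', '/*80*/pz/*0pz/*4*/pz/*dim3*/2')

['/*80*/', '/*4*/', '/*dim3*/']

Walking the string: at [0:6] → '/*80*/'; at [13:18] → '/*4*/'; at [20:28] → '/*dim3*/'.
No capturing groups, so `findall` returns the 3 full match strings.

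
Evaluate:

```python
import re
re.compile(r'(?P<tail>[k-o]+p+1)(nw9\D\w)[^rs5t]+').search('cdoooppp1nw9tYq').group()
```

The match spans [2:15] → 'oooppp1nw9tYq'.

'oooppp1nw9tYq'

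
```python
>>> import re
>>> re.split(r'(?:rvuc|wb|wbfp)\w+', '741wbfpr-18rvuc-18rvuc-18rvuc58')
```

Matches to split on: at [3:8] → 'wbfpr'; at [25:31] → 'rvuc58'.
The string is cut at each match, leaving 3 pieces.

['741', '-18rvuc-18rvuc-18', '']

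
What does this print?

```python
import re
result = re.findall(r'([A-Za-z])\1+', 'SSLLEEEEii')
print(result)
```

['S', 'L', 'E', 'i']

After group 1 captures some text, `\1` only succeeds where that same text appears again.
Walking the string: at [0:2] match 'SS', group 1 = 'S'; at [2:4] match 'LL', group 1 = 'L'; at [4:8] match 'EEEE', group 1 = 'E'; at [8:10] match 'ii', group 1 = 'i'.
With a single group, `findall` returns only what that group captured — 4 items.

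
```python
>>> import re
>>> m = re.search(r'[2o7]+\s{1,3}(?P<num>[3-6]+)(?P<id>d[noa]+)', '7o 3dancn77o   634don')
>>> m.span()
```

This matches one or more of one of [2o7], then 1 to 3 of whitespace; then one or more of a character in [3-6] (captured as 'num'); then the literal 'd', then one or more of one of [noa] (captured as 'id').
`re.search` scans for the first position where the pattern succeeds.
The match spans [0:7] → '7o 3dan'.
Captured: group 1 = '3', group 2 = 'dan'.

(0, 7)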